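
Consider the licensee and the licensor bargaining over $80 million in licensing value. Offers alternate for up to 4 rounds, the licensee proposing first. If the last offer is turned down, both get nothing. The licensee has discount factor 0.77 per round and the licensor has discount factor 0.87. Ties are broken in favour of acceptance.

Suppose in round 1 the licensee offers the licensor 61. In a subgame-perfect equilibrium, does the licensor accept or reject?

Round 4 (the licensor proposes): rejection yields 0 for the licensee; the licensor offers 0 and keeps 80.
Round 3 (the licensee proposes): the licensor can get 80 next round, worth 0.87 × 80 = 69.6 now, so the licensee offers 69.6, keeping 10.4.
Round 2 (the licensor proposes): the licensee can get 10.4 next round, worth 0.77 × 10.4 = 8.008 now, so the licensor offers 8.008, keeping 71.992.
So by rejecting in round 1, the licensor gets 71.992 next round, worth 0.87 × 71.992 = 62.63304 now.
Offer 61 < 62.63304, so the licensor rejects.

Reject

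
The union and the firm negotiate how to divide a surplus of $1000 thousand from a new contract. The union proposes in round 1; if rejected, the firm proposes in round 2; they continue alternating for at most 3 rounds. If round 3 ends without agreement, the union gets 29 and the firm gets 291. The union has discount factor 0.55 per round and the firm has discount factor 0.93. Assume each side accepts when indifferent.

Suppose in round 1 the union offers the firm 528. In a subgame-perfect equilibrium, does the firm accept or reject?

Reject

Work out the firm's continuation value if the offer is rejected.
Round 3 (the union proposes): the firm gets 291 if talks fail, so the union offers 291 and keeps 709.
Round 2 (the firm proposes): the union can get 709 next round, worth 0.55 × 709 = 389.95 now, so the firm offers 389.95, keeping 610.05.
So by rejecting in round 1, the firm gets 610.05 next round, worth 0.93 × 610.05 = 567.3465 now.
Offer 528 < 567.3465, so the firm rejects.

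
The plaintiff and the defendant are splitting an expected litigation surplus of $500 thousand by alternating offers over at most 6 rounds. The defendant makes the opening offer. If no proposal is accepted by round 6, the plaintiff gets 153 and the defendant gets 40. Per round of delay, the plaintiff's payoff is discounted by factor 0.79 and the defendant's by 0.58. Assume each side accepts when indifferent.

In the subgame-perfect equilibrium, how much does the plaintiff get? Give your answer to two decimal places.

318.21

By backward induction:
Round 6 (the plaintiff proposes): the defendant gets 40 if talks fail, so the plaintiff offers 40 and keeps 460.
Round 5 (the defendant proposes): the plaintiff can get 460 next round, worth 0.79 × 460 = 363.4 now; the defendant offers that and keeps 136.6.
Round 4 (the plaintiff proposes): the defendant can get 136.6 next round, worth 0.58 × 136.6 = 79.228 now. The plaintiff offers 79.228 and keeps 500 − 79.228 = 420.772.
Round 3 (the defendant proposes): the plaintiff can get 420.772 next round, worth 0.79 × 420.772 = 332.40988 now. The defendant offers 332.40988 and keeps 500 − 332.40988 = 167.59012.
Round 2 (the plaintiff proposes): the defendant can get 167.59012 next round, worth 0.58 × 167.59012 = 97.2022696 now. The plaintiff offers 97.2022696 and keeps 500 − 97.2022696 = 402.7977304.
Round 1 (the defendant proposes): the plaintiff can get 402.7977304 next round, worth 0.79 × 402.7977304 = 318.210207016 now. The defendant offers 318.210207016 and keeps 500 − 318.210207016 = 181.789792984.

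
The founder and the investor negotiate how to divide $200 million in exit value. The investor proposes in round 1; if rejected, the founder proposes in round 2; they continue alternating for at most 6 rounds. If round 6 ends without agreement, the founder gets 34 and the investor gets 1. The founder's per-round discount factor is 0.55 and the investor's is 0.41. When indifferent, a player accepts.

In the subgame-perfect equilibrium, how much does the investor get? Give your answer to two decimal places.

114.90

By backward induction:
Round 6 (the founder proposes): the investor gets 1 if talks fail, so the founder offers 1 and keeps 199.
Round 5 (the investor proposes): the founder can get 199 next round, worth 0.55 × 199 = 109.45 now, so the investor offers 109.45, keeping 90.55.
Round 4 (the founder proposes): the investor can get 90.55 next round, worth 0.41 × 90.55 = 37.1255 now, so the founder offers 37.1255, keeping 162.8745.
Round 3 (the investor proposes): the founder can get 162.8745 next round, worth 0.55 × 162.8745 = 89.580975 now, so the investor offers 89.580975, keeping 110.419025.
Round 2 (the founder proposes): the investor can get 110.419025 next round, worth 0.41 × 110.419025 = 45.27180025 now, so the founder offers 45.27180025, keeping 154.72819975.
Round 1 (the investor proposes): the founder can get 154.72819975 next round, worth 0.55 × 154.72819975 = 85.1005098625 now, so the investor offers 85.1005098625, keeping 114.8994901375.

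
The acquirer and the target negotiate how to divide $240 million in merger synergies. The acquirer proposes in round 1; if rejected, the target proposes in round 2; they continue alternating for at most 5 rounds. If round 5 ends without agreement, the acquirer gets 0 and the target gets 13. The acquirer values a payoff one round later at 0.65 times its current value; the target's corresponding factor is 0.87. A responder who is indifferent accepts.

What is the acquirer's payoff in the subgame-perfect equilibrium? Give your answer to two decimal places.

121.44

Round 5 (the acquirer proposes): the target gets 13 if talks fail, so the acquirer offers 13 and keeps 227.
Round 4 (the target proposes): the acquirer can get 227 next round, worth 0.65 × 227 = 147.55 now, so the target offers 147.55, keeping 92.45.
Round 3 (the acquirer proposes): the target can get 92.45 next round, worth 0.87 × 92.45 = 80.4315 now; the acquirer offers that and keeps 159.5685.
Round 2 (the target proposes): the acquirer can get 159.5685 next round, worth 0.65 × 159.5685 = 103.719525 now. The target offers 103.719525 and keeps 240 − 103.719525 = 136.280475.
Round 1 (the acquirer proposes): the target can get 136.280475 next round, worth 0.87 × 136.280475 = 118.56401325 now. The acquirer offers 118.56401325 and keeps 240 − 118.56401325 = 121.43598675.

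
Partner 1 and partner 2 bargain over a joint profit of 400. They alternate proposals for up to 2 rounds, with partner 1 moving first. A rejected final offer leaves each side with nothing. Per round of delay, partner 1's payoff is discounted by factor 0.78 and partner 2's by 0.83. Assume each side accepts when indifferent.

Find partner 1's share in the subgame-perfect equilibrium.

By backward induction:
Round 2 (partner 2 proposes): rejection yields 0 for partner 1; partner 2 offers 0 and keeps 400.
Round 1 (partner 1 proposes): partner 2 can get 400 next round, worth 0.83 × 400 = 332 now, so partner 1 offers 332, keeping 68.

68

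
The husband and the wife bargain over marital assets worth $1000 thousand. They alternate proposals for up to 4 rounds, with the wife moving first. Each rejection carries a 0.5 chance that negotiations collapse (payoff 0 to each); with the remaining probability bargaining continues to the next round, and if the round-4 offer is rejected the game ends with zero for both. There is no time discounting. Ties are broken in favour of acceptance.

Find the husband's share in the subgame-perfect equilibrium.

Round 4 (the husband proposes): the wife will accept anything ≥ 0, so the husband offers 0 and keeps 1000.
Round 3 (the wife proposes): rejecting gives the husband an expected 0.5 × 1000 = 500; the wife offers that and keeps 500.
Round 2 (the husband proposes): rejecting gives the wife an expected 0.5 × 500 = 250. The husband offers 250 and keeps 1000 − 250 = 750.
Round 1 (the wife proposes): rejecting gives the husband an expected 0.5 × 750 = 375, so the wife offers 375, keeping 625.

375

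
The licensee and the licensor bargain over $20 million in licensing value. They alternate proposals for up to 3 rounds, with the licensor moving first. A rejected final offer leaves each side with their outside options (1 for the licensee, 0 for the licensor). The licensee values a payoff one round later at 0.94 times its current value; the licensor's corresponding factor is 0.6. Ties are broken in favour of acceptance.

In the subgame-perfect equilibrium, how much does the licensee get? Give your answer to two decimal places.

8.08

Round 3 (the licensor proposes): the licensee gets 1 if talks fail, so the licensor offers 1 and keeps 19.
Round 2 (the licensee proposes): the licensor can get 19 next round, worth 0.6 × 19 = 11.4 now; the licensee offers that and keeps 8.6.
Round 1 (the licensor proposes): the licensee can get 8.6 next round, worth 0.94 × 8.6 = 8.084 now, so the licensor offers 8.084, keeping 11.916.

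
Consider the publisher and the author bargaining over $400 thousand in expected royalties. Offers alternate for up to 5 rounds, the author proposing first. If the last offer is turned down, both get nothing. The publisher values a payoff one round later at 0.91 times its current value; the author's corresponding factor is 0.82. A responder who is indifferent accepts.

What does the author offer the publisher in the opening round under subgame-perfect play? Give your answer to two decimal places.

114.41

Work backward from the last round.
Round 5 (the author proposes): rejection yields 0 for the publisher; the author offers 0 and keeps 400.
Round 4 (the publisher proposes): the author can get 400 next round, worth 0.82 × 400 = 328 now; the publisher offers that and keeps 72.
Round 3 (the author proposes): the publisher can get 72 next round, worth 0.91 × 72 = 65.52 now; the author offers that and keeps 334.48.
Round 2 (the publisher proposes): the author can get 334.48 next round, worth 0.82 × 334.48 = 274.2736 now, so the publisher offers 274.2736, keeping 125.7264.
Round 1 (the author proposes): the publisher can get 125.7264 next round, worth 0.91 × 125.7264 = 114.411024 now, so the author offers 114.411024, keeping 285.588976.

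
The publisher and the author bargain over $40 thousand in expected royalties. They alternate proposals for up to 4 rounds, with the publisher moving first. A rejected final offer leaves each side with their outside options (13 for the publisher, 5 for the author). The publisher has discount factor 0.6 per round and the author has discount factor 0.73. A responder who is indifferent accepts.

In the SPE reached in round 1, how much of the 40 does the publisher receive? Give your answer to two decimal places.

Round 4 (the author proposes): the publisher gets 13 if talks fail, so the author offers 13 and keeps 27.
Round 3 (the publisher proposes): the author can get 27 next round, worth 0.73 × 27 = 19.71 now, so the publisher offers 19.71, keeping 20.29.
Round 2 (the author proposes): the publisher can get 20.29 next round, worth 0.6 × 20.29 = 12.174 now, so the author offers 12.174, keeping 27.826.
Round 1 (the publisher proposes): the author can get 27.826 next round, worth 0.73 × 27.826 = 20.31298 now. The publisher offers 20.31298 and keeps 40 − 20.31298 = 19.68702.

19.69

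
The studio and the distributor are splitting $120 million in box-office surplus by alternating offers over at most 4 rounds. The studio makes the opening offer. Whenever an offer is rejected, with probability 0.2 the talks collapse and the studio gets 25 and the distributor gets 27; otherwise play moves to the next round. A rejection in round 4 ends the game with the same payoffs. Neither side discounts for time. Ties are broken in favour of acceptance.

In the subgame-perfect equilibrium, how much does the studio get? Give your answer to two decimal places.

47.30

Round 4 (the distributor proposes): the studio gets 25 if talks fail, so the distributor offers 25 and keeps 95.
Round 3 (the studio proposes): rejecting gives the distributor an expected 0.8 × 95 + 0.2 × 27 = 81.4; the studio offers that and keeps 38.6.
Round 2 (the distributor proposes): rejecting gives the studio an expected 0.8 × 38.6 + 0.2 × 25 = 35.88; the distributor offers that and keeps 84.12.
Round 1 (the studio proposes): rejecting gives the distributor an expected 0.8 × 84.12 + 0.2 × 27 = 72.696. The studio offers 72.696 and keeps 120 − 72.696 = 47.304.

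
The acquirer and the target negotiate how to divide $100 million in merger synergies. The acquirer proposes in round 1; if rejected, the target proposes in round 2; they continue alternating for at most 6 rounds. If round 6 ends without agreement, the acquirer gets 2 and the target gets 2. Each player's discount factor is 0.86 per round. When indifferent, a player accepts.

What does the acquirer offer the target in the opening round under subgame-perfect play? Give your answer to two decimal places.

67.05

Solve by backward induction from round 6.
Round 6 (the target proposes): the acquirer gets 2 if talks fail, so the target offers 2 and keeps 98.
Round 5 (the acquirer proposes): the target can get 98 next round, worth 0.86 × 98 = 84.28 now. The acquirer offers 84.28 and keeps 100 − 84.28 = 15.72.
Round 4 (the target proposes): the acquirer can get 15.72 next round, worth 0.86 × 15.72 = 13.5192 now, so the target offers 13.5192, keeping 86.4808.
Round 3 (the acquirer proposes): the target can get 86.4808 next round, worth 0.86 × 86.4808 = 74.373488 now. The acquirer offers 74.373488 and keeps 100 − 74.373488 = 25.626512.
Round 2 (the target proposes): the acquirer can get 25.626512 next round, worth 0.86 × 25.626512 = 22.03880032 now, so the target offers 22.03880032, keeping 77.96119968.
Round 1 (the acquirer proposes): the target can get 77.96119968 next round, worth 0.86 × 77.96119968 = 67.0466317248 now, so the acquirer offers 67.0466317248, keeping 32.9533682752.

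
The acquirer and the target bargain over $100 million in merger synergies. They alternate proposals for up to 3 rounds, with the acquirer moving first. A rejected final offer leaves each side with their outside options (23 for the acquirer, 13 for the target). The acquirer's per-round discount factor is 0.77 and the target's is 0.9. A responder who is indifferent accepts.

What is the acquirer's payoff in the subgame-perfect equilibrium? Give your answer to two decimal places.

Round 3 (the acquirer proposes): the target gets 13 if talks fail, so the acquirer offers 13 and keeps 87.
Round 2 (the target proposes): the acquirer can get 87 next round, worth 0.77 × 87 = 66.99 now. The target offers 66.99 and keeps 100 − 66.99 = 33.01.
Round 1 (the acquirer proposes): the target can get 33.01 next round, worth 0.9 × 33.01 = 29.709 now, so the acquirer offers 29.709, keeping 70.291.

70.29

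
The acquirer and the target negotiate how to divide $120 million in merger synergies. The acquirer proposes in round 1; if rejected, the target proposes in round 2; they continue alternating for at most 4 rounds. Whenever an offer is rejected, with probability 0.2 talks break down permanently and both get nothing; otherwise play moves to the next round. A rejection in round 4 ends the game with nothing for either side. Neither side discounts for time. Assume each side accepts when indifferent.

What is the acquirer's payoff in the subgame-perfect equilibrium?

39.36

By backward induction:
Round 4 (the target proposes): rejection yields 0 for the acquirer; the target offers 0 and keeps 120.
Round 3 (the acquirer proposes): rejecting gives the target an expected 0.8 × 120 = 96, so the acquirer offers 96, keeping 24.
Round 2 (the target proposes): rejecting gives the acquirer an expected 0.8 × 24 = 19.2, so the target offers 19.2, keeping 100.8.
Round 1 (the acquirer proposes): rejecting gives the target an expected 0.8 × 100.8 = 80.64, so the acquirer offers 80.64, keeping 39.36.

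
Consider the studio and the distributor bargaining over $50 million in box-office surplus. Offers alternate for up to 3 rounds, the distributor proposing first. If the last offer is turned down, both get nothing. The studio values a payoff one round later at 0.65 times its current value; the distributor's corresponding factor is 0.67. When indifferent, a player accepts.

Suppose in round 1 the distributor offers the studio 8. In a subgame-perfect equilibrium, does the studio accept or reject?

Round 3 (the distributor proposes): the studio will accept anything ≥ 0, so the distributor offers 0 and keeps 50.
Round 2 (the studio proposes): the distributor can get 50 next round, worth 0.67 × 50 = 33.5 now. The studio offers 33.5 and keeps 50 − 33.5 = 16.5.
So by rejecting in round 1, the studio gets 16.5 next round, worth 0.65 × 16.5 = 10.725 now.
Offer 8 < 10.725, so the studio rejects.

Reject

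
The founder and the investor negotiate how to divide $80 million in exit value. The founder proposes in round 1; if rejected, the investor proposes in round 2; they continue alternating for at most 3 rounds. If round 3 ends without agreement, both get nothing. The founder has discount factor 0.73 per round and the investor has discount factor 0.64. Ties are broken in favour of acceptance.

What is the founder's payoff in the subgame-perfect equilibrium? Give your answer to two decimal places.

66.18

Work backward from the last round.
Round 3 (the founder proposes): the investor will accept anything ≥ 0, so the founder offers 0 and keeps 80.
Round 2 (the investor proposes): the founder can get 80 next round, worth 0.73 × 80 = 58.4 now; the investor offers that and keeps 21.6.
Round 1 (the founder proposes): the investor can get 21.6 next round, worth 0.64 × 21.6 = 13.824 now; the founder offers that and keeps 66.176.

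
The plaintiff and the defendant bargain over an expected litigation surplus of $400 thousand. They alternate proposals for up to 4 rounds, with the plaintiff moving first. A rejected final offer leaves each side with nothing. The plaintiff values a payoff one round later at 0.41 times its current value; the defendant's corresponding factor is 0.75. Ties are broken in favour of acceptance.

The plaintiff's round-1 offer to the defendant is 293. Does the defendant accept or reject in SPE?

Round 4 (the defendant proposes): rejection yields 0 for the plaintiff; the defendant offers 0 and keeps 400.
Round 3 (the plaintiff proposes): the defendant can get 400 next round, worth 0.75 × 400 = 300 now, so the plaintiff offers 300, keeping 100.
Round 2 (the defendant proposes): the plaintiff can get 100 next round, worth 0.41 × 100 = 41 now; the defendant offers that and keeps 359.
So by rejecting in round 1, the defendant gets 359 next round, worth 0.75 × 359 = 269.25 now.
Offer 293 ≥ 269.25, so the defendant accepts.

Accept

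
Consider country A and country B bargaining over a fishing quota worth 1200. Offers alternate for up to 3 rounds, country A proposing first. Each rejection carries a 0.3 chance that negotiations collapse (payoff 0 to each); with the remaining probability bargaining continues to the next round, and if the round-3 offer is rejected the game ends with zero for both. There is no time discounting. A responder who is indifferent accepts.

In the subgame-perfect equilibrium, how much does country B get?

252

Round 3 (country A proposes): rejection yields 0 for country B; country A offers 0 and keeps 1200.
Round 2 (country B proposes): rejecting gives country A an expected 0.7 × 1200 = 840. Country B offers 840 and keeps 1200 − 840 = 360.
Round 1 (country A proposes): rejecting gives country B an expected 0.7 × 360 = 252. Country A offers 252 and keeps 1200 − 252 = 948.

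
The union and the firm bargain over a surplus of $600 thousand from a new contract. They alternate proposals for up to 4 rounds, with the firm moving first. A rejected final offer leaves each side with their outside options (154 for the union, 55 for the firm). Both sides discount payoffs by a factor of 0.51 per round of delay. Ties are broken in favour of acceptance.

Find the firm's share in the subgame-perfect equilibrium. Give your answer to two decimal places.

Round 4 (the union proposes): the firm gets 55 if talks fail, so the union offers 55 and keeps 545.
Round 3 (the firm proposes): the union can get 545 next round, worth 0.51 × 545 = 277.95 now. The firm offers 277.95 and keeps 600 − 277.95 = 322.05.
Round 2 (the union proposes): the firm can get 322.05 next round, worth 0.51 × 322.05 = 164.2455 now; the union offers that and keeps 435.7545.
Round 1 (the firm proposes): the union can get 435.7545 next round, worth 0.51 × 435.7545 = 222.234795 now. The firm offers 222.234795 and keeps 600 − 222.234795 = 377.765205.

377.77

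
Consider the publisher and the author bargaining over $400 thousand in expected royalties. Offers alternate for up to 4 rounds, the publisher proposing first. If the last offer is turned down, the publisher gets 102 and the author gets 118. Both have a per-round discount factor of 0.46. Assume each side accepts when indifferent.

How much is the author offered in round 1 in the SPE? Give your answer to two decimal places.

128.37

Work backward from the last round.
Round 4 (the author proposes): the publisher gets 102 if talks fail, so the author offers 102 and keeps 298.
Round 3 (the publisher proposes): the author can get 298 next round, worth 0.46 × 298 = 137.08 now. The publisher offers 137.08 and keeps 400 − 137.08 = 262.92.
Round 2 (the author proposes): the publisher can get 262.92 next round, worth 0.46 × 262.92 = 120.9432 now. The author offers 120.9432 and keeps 400 − 120.9432 = 279.0568.
Round 1 (the publisher proposes): the author can get 279.0568 next round, worth 0.46 × 279.0568 = 128.366128 now, so the publisher offers 128.366128, keeping 271.633872.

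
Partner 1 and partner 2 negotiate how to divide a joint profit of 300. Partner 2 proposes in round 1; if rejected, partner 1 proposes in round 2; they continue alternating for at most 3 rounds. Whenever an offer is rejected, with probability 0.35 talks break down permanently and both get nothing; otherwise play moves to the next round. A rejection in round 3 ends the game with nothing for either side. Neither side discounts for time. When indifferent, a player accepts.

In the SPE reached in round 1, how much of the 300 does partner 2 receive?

Round 3 (partner 2 proposes): rejection yields 0 for partner 1; partner 2 offers 0 and keeps 300.
Round 2 (partner 1 proposes): rejecting gives partner 2 an expected 0.65 × 300 = 195; partner 1 offers that and keeps 105.
Round 1 (partner 2 proposes): rejecting gives partner 1 an expected 0.65 × 105 = 68.25. Partner 2 offers 68.25 and keeps 300 − 68.25 = 231.75.

231.75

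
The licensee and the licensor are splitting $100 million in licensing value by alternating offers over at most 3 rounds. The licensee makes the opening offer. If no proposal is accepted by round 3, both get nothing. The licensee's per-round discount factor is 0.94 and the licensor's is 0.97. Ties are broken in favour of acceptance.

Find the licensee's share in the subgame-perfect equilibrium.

Round 3 (the licensee proposes): rejection yields 0 for the licensor; the licensee offers 0 and keeps 100.
Round 2 (the licensor proposes): the licensee can get 100 next round, worth 0.94 × 100 = 94 now. The licensor offers 94 and keeps 100 − 94 = 6.
Round 1 (the licensee proposes): the licensor can get 6 next round, worth 0.97 × 6 = 5.82 now, so the licensee offers 5.82, keeping 94.18.

94.18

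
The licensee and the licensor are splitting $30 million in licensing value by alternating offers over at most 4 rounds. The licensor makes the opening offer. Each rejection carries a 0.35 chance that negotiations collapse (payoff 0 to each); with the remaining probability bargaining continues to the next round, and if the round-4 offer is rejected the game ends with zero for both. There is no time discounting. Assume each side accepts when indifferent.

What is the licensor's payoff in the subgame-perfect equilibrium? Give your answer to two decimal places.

14.94

By backward induction:
Round 4 (the licensee proposes): the licensor will accept anything ≥ 0, so the licensee offers 0 and keeps 30.
Round 3 (the licensor proposes): rejecting gives the licensee an expected 0.65 × 30 = 19.5; the licensor offers that and keeps 10.5.
Round 2 (the licensee proposes): rejecting gives the licensor an expected 0.65 × 10.5 = 6.825; the licensee offers that and keeps 23.175.
Round 1 (the licensor proposes): rejecting gives the licensee an expected 0.65 × 23.175 = 15.06375; the licensor offers that and keeps 14.93625.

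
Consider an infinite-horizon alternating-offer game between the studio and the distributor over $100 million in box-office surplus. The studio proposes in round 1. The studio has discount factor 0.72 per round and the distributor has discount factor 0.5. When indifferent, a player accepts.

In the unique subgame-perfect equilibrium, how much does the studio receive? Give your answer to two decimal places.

78.13

When the studio proposes, the distributor accepts any offer worth at least 0.5 times what the distributor would get by proposing next round; and vice versa.
This gives x = 100 − 0.5y and y = 100 − 0.72x, where x and y are each side's share when it proposes.
Hence (1 − 0.5·0.72)x = 100(1 − 0.5), i.e. 0.64·x = 50.
x = 78.125; the distributor's share is 100 − x = 21.875.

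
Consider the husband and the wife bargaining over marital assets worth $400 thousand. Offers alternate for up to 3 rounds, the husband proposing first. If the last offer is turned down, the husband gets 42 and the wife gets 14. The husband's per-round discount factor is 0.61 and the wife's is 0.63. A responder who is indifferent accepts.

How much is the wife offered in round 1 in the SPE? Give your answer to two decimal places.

103.66

By backward induction:
Round 3 (the husband proposes): the wife gets 14 if talks fail, so the husband offers 14 and keeps 386.
Round 2 (the wife proposes): the husband can get 386 next round, worth 0.61 × 386 = 235.46 now, so the wife offers 235.46, keeping 164.54.
Round 1 (the husband proposes): the wife can get 164.54 next round, worth 0.63 × 164.54 = 103.6602 now. The husband offers 103.6602 and keeps 400 − 103.6602 = 296.3398.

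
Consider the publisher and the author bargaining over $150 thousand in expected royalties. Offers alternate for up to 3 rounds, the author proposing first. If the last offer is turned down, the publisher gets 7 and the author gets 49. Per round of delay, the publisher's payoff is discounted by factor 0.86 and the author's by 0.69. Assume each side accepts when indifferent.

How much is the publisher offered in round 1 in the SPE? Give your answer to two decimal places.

44.14

Work backward from the last round.
Round 3 (the author proposes): the publisher gets 7 if talks fail, so the author offers 7 and keeps 143.
Round 2 (the publisher proposes): the author can get 143 next round, worth 0.69 × 143 = 98.67 now. The publisher offers 98.67 and keeps 150 − 98.67 = 51.33.
Round 1 (the author proposes): the publisher can get 51.33 next round, worth 0.86 × 51.33 = 44.1438 now, so the author offers 44.1438, keeping 105.8562.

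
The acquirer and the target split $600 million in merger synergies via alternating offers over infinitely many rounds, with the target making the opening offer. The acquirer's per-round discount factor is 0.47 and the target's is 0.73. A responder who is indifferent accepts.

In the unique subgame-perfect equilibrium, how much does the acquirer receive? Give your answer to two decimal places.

115.91

Let x be the target's share when the target proposes and y be the acquirer's share when the acquirer proposes.
The acquirer accepts iff offered ≥ 0.47·y, so x = 600 − 0.47y. Symmetrically y = 600 − 0.73x.
Substituting: x = 600 − 0.47(600 − 0.73x), giving x(1 − 0.73·0.47) = 600(1 − 0.47).
So x = 600 × 0.53 / 0.6569 ≈ 484.0919, and the acquirer receives 600 − x ≈ 115.9081.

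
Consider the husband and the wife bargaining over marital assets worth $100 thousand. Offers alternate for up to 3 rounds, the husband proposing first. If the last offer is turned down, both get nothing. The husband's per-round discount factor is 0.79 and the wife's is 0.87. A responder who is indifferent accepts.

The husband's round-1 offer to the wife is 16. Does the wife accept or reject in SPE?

Reject

Round 3 (the husband proposes): rejection yields 0 for the wife; the husband offers 0 and keeps 100.
Round 2 (the wife proposes): the husband can get 100 next round, worth 0.79 × 100 = 79 now, so the wife offers 79, keeping 21.
So by rejecting in round 1, the wife gets 21 next round, worth 0.87 × 21 = 18.27 now.
Offer 16 < 18.27, so the wife rejects.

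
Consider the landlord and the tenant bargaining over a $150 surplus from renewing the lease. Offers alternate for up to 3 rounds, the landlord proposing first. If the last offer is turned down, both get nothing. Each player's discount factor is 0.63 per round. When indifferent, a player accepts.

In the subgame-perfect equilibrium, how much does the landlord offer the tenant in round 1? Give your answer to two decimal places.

34.97

Round 3 (the landlord proposes): rejection yields 0 for the tenant; the landlord offers 0 and keeps 150.
Round 2 (the tenant proposes): the landlord can get 150 next round, worth 0.63 × 150 = 94.5 now. The tenant offers 94.5 and keeps 150 − 94.5 = 55.5.
Round 1 (the landlord proposes): the tenant can get 55.5 next round, worth 0.63 × 55.5 = 34.965 now; the landlord offers that and keeps 115.035.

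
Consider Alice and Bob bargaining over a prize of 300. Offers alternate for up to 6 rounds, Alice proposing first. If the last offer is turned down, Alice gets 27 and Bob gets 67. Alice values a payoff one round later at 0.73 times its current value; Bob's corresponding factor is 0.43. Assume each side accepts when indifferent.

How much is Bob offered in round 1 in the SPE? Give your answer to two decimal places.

Round 6 (Bob proposes): Alice gets 27 if talks fail, so Bob offers 27 and keeps 273.
Round 5 (Alice proposes): Bob can get 273 next round, worth 0.43 × 273 = 117.39 now. Alice offers 117.39 and keeps 300 − 117.39 = 182.61.
Round 4 (Bob proposes): Alice can get 182.61 next round, worth 0.73 × 182.61 = 133.3053 now; Bob offers that and keeps 166.6947.
Round 3 (Alice proposes): Bob can get 166.6947 next round, worth 0.43 × 166.6947 = 71.678721 now, so Alice offers 71.678721, keeping 228.321279.
Round 2 (Bob proposes): Alice can get 228.321279 next round, worth 0.73 × 228.321279 = 166.67453367 now; Bob offers that and keeps 133.32546633.
Round 1 (Alice proposes): Bob can get 133.32546633 next round, worth 0.43 × 133.32546633 = 57.3299505219 now, so Alice offers 57.3299505219, keeping 242.6700494781.

57.33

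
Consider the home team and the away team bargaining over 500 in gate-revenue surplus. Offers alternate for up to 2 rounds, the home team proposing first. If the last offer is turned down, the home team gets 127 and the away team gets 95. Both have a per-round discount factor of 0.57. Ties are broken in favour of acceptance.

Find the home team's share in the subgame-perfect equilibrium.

287.39

Round 2 (the away team proposes): the home team gets 127 if talks fail, so the away team offers 127 and keeps 373.
Round 1 (the home team proposes): the away team can get 373 next round, worth 0.57 × 373 = 212.61 now; the home team offers that and keeps 287.39.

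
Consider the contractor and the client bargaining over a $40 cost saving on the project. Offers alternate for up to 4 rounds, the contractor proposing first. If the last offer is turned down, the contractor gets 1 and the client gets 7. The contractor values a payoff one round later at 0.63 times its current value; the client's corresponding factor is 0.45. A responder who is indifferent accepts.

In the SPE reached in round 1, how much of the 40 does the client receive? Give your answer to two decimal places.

11.64

Solve by backward induction from round 4.
Round 4 (the client proposes): the contractor gets 1 if talks fail, so the client offers 1 and keeps 39.
Round 3 (the contractor proposes): the client can get 39 next round, worth 0.45 × 39 = 17.55 now, so the contractor offers 17.55, keeping 22.45.
Round 2 (the client proposes): the contractor can get 22.45 next round, worth 0.63 × 22.45 = 14.1435 now. The client offers 14.1435 and keeps 40 − 14.1435 = 25.8565.
Round 1 (the contractor proposes): the client can get 25.8565 next round, worth 0.45 × 25.8565 = 11.635425 now; the contractor offers that and keeps 28.364575.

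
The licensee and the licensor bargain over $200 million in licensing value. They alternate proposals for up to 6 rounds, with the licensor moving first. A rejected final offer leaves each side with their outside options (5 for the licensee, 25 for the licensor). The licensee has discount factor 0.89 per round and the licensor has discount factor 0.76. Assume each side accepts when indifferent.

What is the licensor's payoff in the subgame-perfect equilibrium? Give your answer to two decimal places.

57.13

Work backward from the last round.
Round 6 (the licensee proposes): the licensor gets 25 if talks fail, so the licensee offers 25 and keeps 175.
Round 5 (the licensor proposes): the licensee can get 175 next round, worth 0.89 × 175 = 155.75 now, so the licensor offers 155.75, keeping 44.25.
Round 4 (the licensee proposes): the licensor can get 44.25 next round, worth 0.76 × 44.25 = 33.63 now, so the licensee offers 33.63, keeping 166.37.
Round 3 (the licensor proposes): the licensee can get 166.37 next round, worth 0.89 × 166.37 = 148.0693 now; the licensor offers that and keeps 51.9307.
Round 2 (the licensee proposes): the licensor can get 51.9307 next round, worth 0.76 × 51.9307 = 39.467332 now. The licensee offers 39.467332 and keeps 200 − 39.467332 = 160.532668.
Round 1 (the licensor proposes): the licensee can get 160.532668 next round, worth 0.89 × 160.532668 = 142.87407452 now; the licensor offers that and keeps 57.12592548.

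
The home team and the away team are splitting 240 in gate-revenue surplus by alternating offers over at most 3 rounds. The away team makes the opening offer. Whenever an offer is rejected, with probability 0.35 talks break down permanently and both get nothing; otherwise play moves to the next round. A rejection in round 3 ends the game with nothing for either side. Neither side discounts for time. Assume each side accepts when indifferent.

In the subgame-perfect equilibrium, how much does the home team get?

By backward induction:
Round 3 (the away team proposes): rejection yields 0 for the home team; the away team offers 0 and keeps 240.
Round 2 (the home team proposes): rejecting gives the away team an expected 0.65 × 240 = 156, so the home team offers 156, keeping 84.
Round 1 (the away team proposes): rejecting gives the home team an expected 0.65 × 84 = 54.6, so the away team offers 54.6, keeping 185.4.

54.6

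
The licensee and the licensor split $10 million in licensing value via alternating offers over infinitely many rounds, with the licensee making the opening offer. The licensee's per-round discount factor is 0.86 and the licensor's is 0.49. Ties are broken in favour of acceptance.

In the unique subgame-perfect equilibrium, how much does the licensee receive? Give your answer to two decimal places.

8.81

In a stationary SPE each proposer offers the other exactly their discounted continuation value.
If the licensee keeps x when proposing and the licensor keeps y when proposing, then x = 10 − 0.49y and y = 10 − 0.86x.
Solving: x = 10(1 − 0.49) / (1 − 0.86·0.49) = 5.1 / 0.5786 ≈ 8.8144.
The licensor gets 10 − 8.8144 ≈ 1.1856.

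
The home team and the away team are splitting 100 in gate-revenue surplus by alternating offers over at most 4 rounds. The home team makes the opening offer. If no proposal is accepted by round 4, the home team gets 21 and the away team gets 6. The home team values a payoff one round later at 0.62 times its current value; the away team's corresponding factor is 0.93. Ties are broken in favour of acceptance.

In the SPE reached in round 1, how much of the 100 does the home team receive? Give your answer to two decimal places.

By backward induction:
Round 4 (the away team proposes): the home team gets 21 if talks fail, so the away team offers 21 and keeps 79.
Round 3 (the home team proposes): the away team can get 79 next round, worth 0.93 × 79 = 73.47 now; the home team offers that and keeps 26.53.
Round 2 (the away team proposes): the home team can get 26.53 next round, worth 0.62 × 26.53 = 16.4486 now; the away team offers that and keeps 83.5514.
Round 1 (the home team proposes): the away team can get 83.5514 next round, worth 0.93 × 83.5514 = 77.702802 now; the home team offers that and keeps 22.297198.

22.30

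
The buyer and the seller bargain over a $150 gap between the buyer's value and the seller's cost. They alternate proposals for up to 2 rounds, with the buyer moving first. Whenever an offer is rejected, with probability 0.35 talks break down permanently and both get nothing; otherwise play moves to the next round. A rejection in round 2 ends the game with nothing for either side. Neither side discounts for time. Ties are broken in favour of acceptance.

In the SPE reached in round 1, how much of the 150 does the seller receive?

97.5

Round 2 (the seller proposes): rejection yields 0 for the buyer; the seller offers 0 and keeps 150.
Round 1 (the buyer proposes): rejecting gives the seller an expected 0.65 × 150 = 97.5, so the buyer offers 97.5, keeping 52.5.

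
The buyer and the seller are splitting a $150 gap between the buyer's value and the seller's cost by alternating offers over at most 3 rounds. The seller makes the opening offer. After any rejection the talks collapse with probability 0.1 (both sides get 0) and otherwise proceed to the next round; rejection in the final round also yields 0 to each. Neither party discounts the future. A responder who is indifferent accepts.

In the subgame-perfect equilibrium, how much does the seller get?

Round 3 (the seller proposes): the buyer will accept anything ≥ 0, so the seller offers 0 and keeps 150.
Round 2 (the buyer proposes): rejecting gives the seller an expected 0.9 × 150 = 135. The buyer offers 135 and keeps 150 − 135 = 15.
Round 1 (the seller proposes): rejecting gives the buyer an expected 0.9 × 15 = 13.5, so the seller offers 13.5, keeping 136.5.

136.5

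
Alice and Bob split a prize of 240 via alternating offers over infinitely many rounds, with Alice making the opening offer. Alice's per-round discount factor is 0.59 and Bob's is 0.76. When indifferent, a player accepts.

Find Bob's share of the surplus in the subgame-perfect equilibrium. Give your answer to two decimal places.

135.58

Let x be Alice's share when Alice proposes and y be Bob's share when Bob proposes.
Bob accepts iff offered ≥ 0.76·y, so x = 240 − 0.76y. Symmetrically y = 240 − 0.59x.
Substituting: x = 240 − 0.76(240 − 0.59x), giving x(1 − 0.59·0.76) = 240(1 − 0.76).
So x = 240 × 0.24 / 0.5516 ≈ 104.4235, and Bob receives 240 − x ≈ 135.5765.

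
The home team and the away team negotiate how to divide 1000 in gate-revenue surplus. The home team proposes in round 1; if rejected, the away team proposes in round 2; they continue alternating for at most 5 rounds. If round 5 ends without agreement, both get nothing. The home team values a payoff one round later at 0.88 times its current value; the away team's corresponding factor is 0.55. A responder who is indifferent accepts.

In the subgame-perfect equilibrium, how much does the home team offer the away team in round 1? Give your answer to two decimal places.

97.94

Round 5 (the home team proposes): the away team will accept anything ≥ 0, so the home team offers 0 and keeps 1000.
Round 4 (the away team proposes): the home team can get 1000 next round, worth 0.88 × 1000 = 880 now. The away team offers 880 and keeps 1000 − 880 = 120.
Round 3 (the home team proposes): the away team can get 120 next round, worth 0.55 × 120 = 66 now. The home team offers 66 and keeps 1000 − 66 = 934.
Round 2 (the away team proposes): the home team can get 934 next round, worth 0.88 × 934 = 821.92 now; the away team offers that and keeps 178.08.
Round 1 (the home team proposes): the away team can get 178.08 next round, worth 0.55 × 178.08 = 97.944 now, so the home team offers 97.944, keeping 902.056.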